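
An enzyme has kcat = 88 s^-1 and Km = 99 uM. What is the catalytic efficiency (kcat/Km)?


Catalytic efficiency = kcat / Km
= 88 / 99
= 0.8889 uM^-1*s^-1

0.8889 uM^-1*s^-1


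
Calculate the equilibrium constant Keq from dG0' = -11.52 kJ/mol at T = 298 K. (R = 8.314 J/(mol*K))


Keq = exp(-dG0 * 1000 / (R * T))
Keq = exp(-(-11.52) * 1000 / (8.314 * 298))
Keq = 104.555

104.555


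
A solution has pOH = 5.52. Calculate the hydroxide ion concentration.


[OH-] = 10^(-pOH)
[OH-] = 10^(-5.52)
[OH-] = 3.020e-06 M

3.020e-06 M


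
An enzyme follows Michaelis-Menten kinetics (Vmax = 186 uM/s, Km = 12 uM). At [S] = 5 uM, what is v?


v = Vmax * [S] / (Km + [S])
v = 186 * 5 / (12 + 5)
v = 54.7059 uM/s

54.7059 uM/s


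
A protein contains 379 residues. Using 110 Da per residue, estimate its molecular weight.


MW = n_residues * 110 Da
MW = 379 * 110
MW = 41690 Da

41690 Da


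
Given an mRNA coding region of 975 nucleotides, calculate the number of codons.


codons = nucleotides / 3
codons = 975 / 3 = 325

325


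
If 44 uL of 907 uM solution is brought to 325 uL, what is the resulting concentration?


C2 = C1 * V1 / V2
C2 = 907 * 44 / 325
C2 = 122.7938 uM

122.7938 uM


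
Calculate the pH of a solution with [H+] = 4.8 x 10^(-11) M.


pH = -log10([H+])
pH = -log10(4.8 x 10^(-11))
pH = 10.3188

10.3188


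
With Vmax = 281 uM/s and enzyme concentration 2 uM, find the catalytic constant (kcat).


kcat = Vmax / [E]t
kcat = 281 / 2
kcat = 140.5 s^-1

140.5 s^-1


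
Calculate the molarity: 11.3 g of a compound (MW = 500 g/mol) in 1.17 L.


C = (mass / MW) / volume
C = (11.3 / 500) / 1.17
C = 0.0193 M

0.0193 M


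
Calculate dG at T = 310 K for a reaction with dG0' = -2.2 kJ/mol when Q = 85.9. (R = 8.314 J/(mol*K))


dG = dG0' + RT * ln(Q) / 1000
dG = -2.2 + 8.314 * 310 * ln(85.9) / 1000
dG = 9.2774 kJ/mol

9.2774 kJ/mol


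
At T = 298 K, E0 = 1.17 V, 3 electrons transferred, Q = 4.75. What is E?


E = E0 - (RT/nF) * ln(Q)
E = 1.17 - (8.314 * 298 / (3 * 96485)) * ln(4.75)
E = 1.1567 V

1.1567 V


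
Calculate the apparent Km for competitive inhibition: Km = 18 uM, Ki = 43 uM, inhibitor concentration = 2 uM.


Km_app = Km * (1 + [I]/Ki)
Km_app = 18 * (1 + 2/43)
Km_app = 18.8372 uM

18.8372 uM


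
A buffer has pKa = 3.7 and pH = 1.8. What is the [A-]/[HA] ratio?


[A-]/[HA] = 10^(pH - pKa)
= 10^(1.8 - 3.7)
= 0.0126

0.0126


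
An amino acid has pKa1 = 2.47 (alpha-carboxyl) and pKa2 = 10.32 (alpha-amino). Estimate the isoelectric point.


pI = (pKa1 + pKa2) / 2
pI = (2.47 + 10.32) / 2
pI = 6.395

6.395


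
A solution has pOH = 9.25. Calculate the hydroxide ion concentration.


[OH-] = 10^(-pOH)
[OH-] = 10^(-9.25)
[OH-] = 5.623e-10 M

5.623e-10 M


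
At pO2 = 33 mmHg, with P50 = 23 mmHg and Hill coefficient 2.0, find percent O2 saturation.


Y = pO2^n / (P50^n + pO2^n)
Y = 33^2.0 / (23^2.0 + 33^2.0)
Y = 67.31%

67.31%


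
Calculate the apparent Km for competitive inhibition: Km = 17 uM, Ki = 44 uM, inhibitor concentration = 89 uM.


Km_app = Km * (1 + [I]/Ki)
Km_app = 17 * (1 + 89/44)
Km_app = 51.3864 uM

51.3864 uM


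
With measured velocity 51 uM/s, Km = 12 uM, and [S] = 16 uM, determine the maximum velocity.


Vmax = v * (Km + [S]) / [S]
Vmax = 51 * (12 + 16) / 16
Vmax = 89.25 uM/s

89.25 uM/s


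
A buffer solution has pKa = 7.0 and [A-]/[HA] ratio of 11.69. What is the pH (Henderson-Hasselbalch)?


pH = pKa + log10([A-]/[HA])
pH = 7.0 + log10(11.69)
pH = 8.0678

8.0678


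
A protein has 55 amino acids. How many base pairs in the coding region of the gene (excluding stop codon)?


Each amino acid = 1 codon = 3 bp
bp = 55 * 3 = 165 bp

165 bp


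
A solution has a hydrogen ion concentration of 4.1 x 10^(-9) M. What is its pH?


pH = -log10([H+])
pH = -log10(4.1 x 10^(-9))
pH = 8.3872

8.3872


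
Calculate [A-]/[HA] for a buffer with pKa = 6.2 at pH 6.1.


[A-]/[HA] = 10^(pH - pKa)
= 10^(6.1 - 6.2)
= 0.7943

0.7943


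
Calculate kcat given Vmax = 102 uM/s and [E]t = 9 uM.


kcat = Vmax / [E]t
kcat = 102 / 9
kcat = 11.3333 s^-1

11.3333 s^-1


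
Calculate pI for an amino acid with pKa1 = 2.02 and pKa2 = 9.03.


pI = (pKa1 + pKa2) / 2
pI = (2.02 + 9.03) / 2
pI = 5.525

5.525


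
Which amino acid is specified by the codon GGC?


Standard genetic code lookup.
Codon GGC -> Gly

Gly


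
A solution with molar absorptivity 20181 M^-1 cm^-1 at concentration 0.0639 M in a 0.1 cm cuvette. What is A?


A = epsilon * c * l
A = 20181 * 0.0639 * 0.1
A = 128.9566

128.9566


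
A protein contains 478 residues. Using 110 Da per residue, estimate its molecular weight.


MW = n_residues * 110 Da
MW = 478 * 110
MW = 52580 Da

52580 Da


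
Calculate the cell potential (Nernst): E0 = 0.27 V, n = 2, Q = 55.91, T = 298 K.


E = E0 - (RT/nF) * ln(Q)
E = 0.27 - (8.314 * 298 / (2 * 96485)) * ln(55.91)
E = 0.2183 V

0.2183 V


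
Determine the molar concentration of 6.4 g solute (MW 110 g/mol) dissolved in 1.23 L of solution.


C = (mass / MW) / volume
C = (6.4 / 110) / 1.23
C = 0.0473 M

0.0473 M


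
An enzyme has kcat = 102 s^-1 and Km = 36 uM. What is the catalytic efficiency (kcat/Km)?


Catalytic efficiency = kcat / Km
= 102 / 36
= 2.8333 uM^-1*s^-1

2.8333 uM^-1*s^-1


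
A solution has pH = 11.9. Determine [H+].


[H+] = 10^(-pH)
[H+] = 10^(-11.9)
[H+] = 1.259e-12 M

1.259e-12 M


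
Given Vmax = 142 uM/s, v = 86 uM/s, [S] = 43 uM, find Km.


Km = [S] * (Vmax - v) / v
Km = 43 * (142 - 86) / 86
Km = 28.0 uM

28.0 uM


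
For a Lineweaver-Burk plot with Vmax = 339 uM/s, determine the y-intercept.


y-intercept = 1/Vmax
= 1/339
= 0.0029 s/uM

0.0029 s/uM


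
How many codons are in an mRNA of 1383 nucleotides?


codons = nucleotides / 3
codons = 1383 / 3 = 461

461


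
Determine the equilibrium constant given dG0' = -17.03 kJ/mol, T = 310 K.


Keq = exp(-dG0 * 1000 / (R * T))
Keq = exp(-(-17.03) * 1000 / (8.314 * 310))
Keq = 740.6941

740.6941


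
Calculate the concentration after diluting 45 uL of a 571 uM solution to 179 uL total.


C2 = C1 * V1 / V2
C2 = 571 * 45 / 179
C2 = 143.5475 uM

143.5475 uM


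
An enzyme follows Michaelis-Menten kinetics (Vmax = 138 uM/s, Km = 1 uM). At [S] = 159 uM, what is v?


v = Vmax * [S] / (Km + [S])
v = 138 * 159 / (1 + 159)
v = 137.1375 uM/s

137.1375 uM/s


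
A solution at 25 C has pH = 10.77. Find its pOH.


pOH = 14 - pH
pOH = 14 - 10.77
pOH = 3.23

3.23


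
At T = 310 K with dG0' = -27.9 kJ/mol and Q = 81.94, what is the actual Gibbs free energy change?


dG = dG0' + RT * ln(Q) / 1000
dG = -27.9 + 8.314 * 310 * ln(81.94) / 1000
dG = -16.5443 kJ/mol

-16.5443 kJ/mol


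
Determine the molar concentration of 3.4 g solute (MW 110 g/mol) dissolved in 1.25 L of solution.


C = (mass / MW) / volume
C = (3.4 / 110) / 1.25
C = 0.0247 M

0.0247 M


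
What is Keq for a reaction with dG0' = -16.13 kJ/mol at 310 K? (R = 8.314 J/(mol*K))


Keq = exp(-dG0 * 1000 / (R * T))
Keq = exp(-(-16.13) * 1000 / (8.314 * 310))
Keq = 522.3775

522.3775


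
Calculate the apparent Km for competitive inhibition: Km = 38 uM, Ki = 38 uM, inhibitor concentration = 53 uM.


Km_app = Km * (1 + [I]/Ki)
Km_app = 38 * (1 + 53/38)
Km_app = 91.0 uM

91.0 uM


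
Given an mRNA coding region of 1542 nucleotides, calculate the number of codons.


codons = nucleotides / 3
codons = 1542 / 3 = 514

514


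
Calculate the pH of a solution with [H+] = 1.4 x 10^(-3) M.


pH = -log10([H+])
pH = -log10(1.4 x 10^(-3))
pH = 2.8539

2.8539


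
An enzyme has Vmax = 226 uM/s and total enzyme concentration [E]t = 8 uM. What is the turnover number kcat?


kcat = Vmax / [E]t
kcat = 226 / 8
kcat = 28.25 s^-1

28.25 s^-1


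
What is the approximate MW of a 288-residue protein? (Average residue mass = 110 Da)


MW = n_residues * 110 Da
MW = 288 * 110
MW = 31680 Da

31680 Da


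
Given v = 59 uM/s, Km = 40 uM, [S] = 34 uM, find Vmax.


Vmax = v * (Km + [S]) / [S]
Vmax = 59 * (40 + 34) / 34
Vmax = 128.4118 uM/s

128.4118 uM/s


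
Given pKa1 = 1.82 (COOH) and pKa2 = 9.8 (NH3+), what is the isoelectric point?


pI = (pKa1 + pKa2) / 2
pI = (1.82 + 9.8) / 2
pI = 5.81

5.81


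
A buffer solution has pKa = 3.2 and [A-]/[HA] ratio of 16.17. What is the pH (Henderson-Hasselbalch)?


pH = pKa + log10([A-]/[HA])
pH = 3.2 + log10(16.17)
pH = 4.4087

4.4087


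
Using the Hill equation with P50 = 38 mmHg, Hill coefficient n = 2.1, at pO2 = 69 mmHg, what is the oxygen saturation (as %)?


Y = pO2^n / (P50^n + pO2^n)
Y = 69^2.1 / (38^2.1 + 69^2.1)
Y = 77.78%

77.78%


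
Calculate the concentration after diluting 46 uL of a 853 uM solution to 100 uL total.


C2 = C1 * V1 / V2
C2 = 853 * 46 / 100
C2 = 392.38 uM

392.38 uM


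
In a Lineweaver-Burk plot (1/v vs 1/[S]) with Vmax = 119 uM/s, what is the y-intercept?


y-intercept = 1/Vmax
= 1/119
= 0.0084 s/uM

0.0084 s/uM


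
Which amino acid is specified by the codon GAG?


Standard genetic code lookup.
Codon GAG -> Glu

Glu


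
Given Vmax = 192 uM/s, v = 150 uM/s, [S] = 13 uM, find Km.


Km = [S] * (Vmax - v) / v
Km = 13 * (192 - 150) / 150
Km = 3.64 uM

3.64 uM


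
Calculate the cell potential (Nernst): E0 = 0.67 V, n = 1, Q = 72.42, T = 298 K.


E = E0 - (RT/nF) * ln(Q)
E = 0.67 - (8.314 * 298 / (1 * 96485)) * ln(72.42)
E = 0.56 V

0.56 V


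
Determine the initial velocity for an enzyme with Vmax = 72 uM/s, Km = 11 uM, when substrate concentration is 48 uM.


v = Vmax * [S] / (Km + [S])
v = 72 * 48 / (11 + 48)
v = 58.5763 uM/s

58.5763 uM/s


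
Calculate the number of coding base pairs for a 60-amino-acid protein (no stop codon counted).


Each amino acid = 1 codon = 3 bp
bp = 60 * 3 = 180 bp

180 bp


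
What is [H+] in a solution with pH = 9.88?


[H+] = 10^(-pH)
[H+] = 10^(-9.88)
[H+] = 1.318e-10 M

1.318e-10 M


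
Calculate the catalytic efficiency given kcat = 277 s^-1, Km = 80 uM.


Catalytic efficiency = kcat / Km
= 277 / 80
= 3.4625 uM^-1*s^-1

3.4625 uM^-1*s^-1


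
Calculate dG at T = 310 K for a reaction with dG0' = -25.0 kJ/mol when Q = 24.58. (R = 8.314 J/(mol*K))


dG = dG0' + RT * ln(Q) / 1000
dG = -25.0 + 8.314 * 310 * ln(24.58) / 1000
dG = -16.7475 kJ/mol

-16.7475 kJ/mol


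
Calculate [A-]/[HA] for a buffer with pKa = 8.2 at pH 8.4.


[A-]/[HA] = 10^(pH - pKa)
= 10^(8.4 - 8.2)
= 1.5849

1.5849


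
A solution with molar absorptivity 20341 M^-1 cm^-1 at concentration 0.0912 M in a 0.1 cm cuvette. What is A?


A = epsilon * c * l
A = 20341 * 0.0912 * 0.1
A = 185.5099

185.5099


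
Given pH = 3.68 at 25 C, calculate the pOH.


pOH = 14 - pH
pOH = 14 - 3.68
pOH = 10.32

10.32


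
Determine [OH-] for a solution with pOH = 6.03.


[OH-] = 10^(-pOH)
[OH-] = 10^(-6.03)
[OH-] = 9.333e-07 M

9.333e-07 M


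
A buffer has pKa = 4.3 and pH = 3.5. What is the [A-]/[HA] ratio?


[A-]/[HA] = 10^(pH - pKa)
= 10^(3.5 - 4.3)
= 0.1585

0.1585


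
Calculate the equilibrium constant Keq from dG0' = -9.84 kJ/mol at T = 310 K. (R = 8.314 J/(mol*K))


Keq = exp(-dG0 * 1000 / (R * T))
Keq = exp(-(-9.84) * 1000 / (8.314 * 310))
Keq = 45.5081

45.5081


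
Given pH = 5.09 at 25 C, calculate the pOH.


pOH = 14 - pH
pOH = 14 - 5.09
pOH = 8.91

8.91


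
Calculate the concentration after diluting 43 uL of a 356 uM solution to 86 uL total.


C2 = C1 * V1 / V2
C2 = 356 * 43 / 86
C2 = 178.0 uM

178.0 uM


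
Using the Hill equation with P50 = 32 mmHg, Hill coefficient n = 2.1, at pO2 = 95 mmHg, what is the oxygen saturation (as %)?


Y = pO2^n / (P50^n + pO2^n)
Y = 95^2.1 / (32^2.1 + 95^2.1)
Y = 90.76%

90.76%


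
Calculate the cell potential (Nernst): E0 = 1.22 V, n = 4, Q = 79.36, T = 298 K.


E = E0 - (RT/nF) * ln(Q)
E = 1.22 - (8.314 * 298 / (4 * 96485)) * ln(79.36)
E = 1.1919 V

1.1919 V


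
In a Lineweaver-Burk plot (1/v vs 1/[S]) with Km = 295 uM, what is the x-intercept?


x-intercept = -1/Km
= -1/295
= -0.0034 1/uM

-0.0034 1/uM


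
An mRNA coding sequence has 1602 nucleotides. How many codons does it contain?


codons = nucleotides / 3
codons = 1602 / 3 = 534

534


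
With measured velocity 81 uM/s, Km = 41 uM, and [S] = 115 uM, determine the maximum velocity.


Vmax = v * (Km + [S]) / [S]
Vmax = 81 * (41 + 115) / 115
Vmax = 109.8783 uM/s

109.8783 uM/s


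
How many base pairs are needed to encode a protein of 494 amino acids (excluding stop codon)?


Each amino acid = 1 codon = 3 bp
bp = 494 * 3 = 1482 bp

1482 bp


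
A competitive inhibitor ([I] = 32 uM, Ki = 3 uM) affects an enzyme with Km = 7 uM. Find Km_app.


Km_app = Km * (1 + [I]/Ki)
Km_app = 7 * (1 + 32/3)
Km_app = 81.6667 uM

81.6667 uM


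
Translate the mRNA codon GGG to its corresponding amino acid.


Standard genetic code lookup.
Codon GGG -> Gly

Gly


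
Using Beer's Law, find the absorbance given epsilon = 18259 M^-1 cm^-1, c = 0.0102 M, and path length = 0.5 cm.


A = epsilon * c * l
A = 18259 * 0.0102 * 0.5
A = 93.1209

93.1209


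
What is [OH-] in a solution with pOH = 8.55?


[OH-] = 10^(-pOH)
[OH-] = 10^(-8.55)
[OH-] = 2.818e-09 M

2.818e-09 M


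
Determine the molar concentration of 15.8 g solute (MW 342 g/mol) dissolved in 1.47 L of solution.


C = (mass / MW) / volume
C = (15.8 / 342) / 1.47
C = 0.0314 M

0.0314 M


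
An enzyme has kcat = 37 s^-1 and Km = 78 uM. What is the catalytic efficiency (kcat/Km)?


Catalytic efficiency = kcat / Km
= 37 / 78
= 0.4744 uM^-1*s^-1

0.4744 uM^-1*s^-1


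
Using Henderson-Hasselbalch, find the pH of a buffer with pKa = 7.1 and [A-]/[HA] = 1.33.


pH = pKa + log10([A-]/[HA])
pH = 7.1 + log10(1.33)
pH = 7.2239

7.2239


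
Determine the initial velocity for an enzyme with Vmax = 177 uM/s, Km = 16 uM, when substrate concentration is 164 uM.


v = Vmax * [S] / (Km + [S])
v = 177 * 164 / (16 + 164)
v = 161.2667 uM/s

161.2667 uM/s


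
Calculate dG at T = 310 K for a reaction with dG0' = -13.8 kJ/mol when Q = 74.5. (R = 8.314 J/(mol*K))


dG = dG0' + RT * ln(Q) / 1000
dG = -13.8 + 8.314 * 310 * ln(74.5) / 1000
dG = -2.6896 kJ/mol

-2.6896 kJ/mol


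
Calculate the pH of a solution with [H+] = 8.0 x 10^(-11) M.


pH = -log10([H+])
pH = -log10(8.0 x 10^(-11))
pH = 10.0969

10.0969


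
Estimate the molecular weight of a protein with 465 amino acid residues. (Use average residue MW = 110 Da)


MW = n_residues * 110 Da
MW = 465 * 110
MW = 51150 Da

51150 Da


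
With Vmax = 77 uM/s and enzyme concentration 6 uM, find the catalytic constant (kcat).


kcat = Vmax / [E]t
kcat = 77 / 6
kcat = 12.8333 s^-1

12.8333 s^-1


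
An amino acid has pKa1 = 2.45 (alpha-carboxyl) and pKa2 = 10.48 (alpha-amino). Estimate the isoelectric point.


pI = (pKa1 + pKa2) / 2
pI = (2.45 + 10.48) / 2
pI = 6.465

6.465


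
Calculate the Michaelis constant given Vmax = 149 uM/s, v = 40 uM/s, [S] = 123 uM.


Km = [S] * (Vmax - v) / v
Km = 123 * (149 - 40) / 40
Km = 335.175 uM

335.175 uM


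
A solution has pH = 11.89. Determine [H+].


[H+] = 10^(-pH)
[H+] = 10^(-11.89)
[H+] = 1.288e-12 M

1.288e-12 M


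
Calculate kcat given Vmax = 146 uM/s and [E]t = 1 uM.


kcat = Vmax / [E]t
kcat = 146 / 1
kcat = 146.0 s^-1

146.0 s^-1


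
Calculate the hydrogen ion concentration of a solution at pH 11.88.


[H+] = 10^(-pH)
[H+] = 10^(-11.88)
[H+] = 1.318e-12 M

1.318e-12 M


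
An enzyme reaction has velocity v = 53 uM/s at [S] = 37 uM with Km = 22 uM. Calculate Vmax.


Vmax = v * (Km + [S]) / [S]
Vmax = 53 * (22 + 37) / 37
Vmax = 84.5135 uM/s

84.5135 uM/s


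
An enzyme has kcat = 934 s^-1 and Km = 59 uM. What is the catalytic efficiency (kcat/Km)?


Catalytic efficiency = kcat / Km
= 934 / 59
= 15.8305 uM^-1*s^-1

15.8305 uM^-1*s^-1


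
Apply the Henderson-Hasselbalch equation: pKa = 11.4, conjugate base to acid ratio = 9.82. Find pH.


pH = pKa + log10([A-]/[HA])
pH = 11.4 + log10(9.82)
pH = 12.3921

12.3921


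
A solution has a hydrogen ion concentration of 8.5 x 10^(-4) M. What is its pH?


pH = -log10([H+])
pH = -log10(8.5 x 10^(-4))
pH = 3.0706

3.0706


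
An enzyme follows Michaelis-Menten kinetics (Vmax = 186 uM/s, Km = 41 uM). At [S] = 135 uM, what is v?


v = Vmax * [S] / (Km + [S])
v = 186 * 135 / (41 + 135)
v = 142.6705 uM/s

142.6705 uM/s


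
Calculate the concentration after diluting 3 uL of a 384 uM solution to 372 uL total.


C2 = C1 * V1 / V2
C2 = 384 * 3 / 372
C2 = 3.0968 uM

3.0968 uM


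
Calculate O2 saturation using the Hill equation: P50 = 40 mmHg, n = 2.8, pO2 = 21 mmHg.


Y = pO2^n / (P50^n + pO2^n)
Y = 21^2.8 / (40^2.8 + 21^2.8)
Y = 14.13%

14.13%


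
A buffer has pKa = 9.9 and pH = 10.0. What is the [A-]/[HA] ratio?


[A-]/[HA] = 10^(pH - pKa)
= 10^(10.0 - 9.9)
= 1.2589

1.2589


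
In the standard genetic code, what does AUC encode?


Standard genetic code lookup.
Codon AUC -> Ile

Ile


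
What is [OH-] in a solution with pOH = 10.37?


[OH-] = 10^(-pOH)
[OH-] = 10^(-10.37)
[OH-] = 4.266e-11 M

4.266e-11 M


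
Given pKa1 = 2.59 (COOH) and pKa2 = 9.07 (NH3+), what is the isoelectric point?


pI = (pKa1 + pKa2) / 2
pI = (2.59 + 9.07) / 2
pI = 5.83

5.83


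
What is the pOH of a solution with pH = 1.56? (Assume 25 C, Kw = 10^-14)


pOH = 14 - pH
pOH = 14 - 1.56
pOH = 12.44

12.44


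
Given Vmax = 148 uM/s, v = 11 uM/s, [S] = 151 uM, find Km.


Km = [S] * (Vmax - v) / v
Km = 151 * (148 - 11) / 11
Km = 1880.6364 uM

1880.6364 uM


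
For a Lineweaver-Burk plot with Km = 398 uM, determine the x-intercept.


x-intercept = -1/Km
= -1/398
= -0.0025 1/uM

-0.0025 1/uM


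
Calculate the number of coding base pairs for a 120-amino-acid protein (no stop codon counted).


Each amino acid = 1 codon = 3 bp
bp = 120 * 3 = 360 bp

360 bp


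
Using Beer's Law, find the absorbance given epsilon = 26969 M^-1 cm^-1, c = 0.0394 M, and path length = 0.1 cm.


A = epsilon * c * l
A = 26969 * 0.0394 * 0.1
A = 106.2579

106.2579


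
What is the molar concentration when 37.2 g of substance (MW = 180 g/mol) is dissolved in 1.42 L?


C = (mass / MW) / volume
C = (37.2 / 180) / 1.42
C = 0.1455 M

0.1455 M


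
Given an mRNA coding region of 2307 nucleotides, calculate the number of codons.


codons = nucleotides / 3
codons = 2307 / 3 = 769

769


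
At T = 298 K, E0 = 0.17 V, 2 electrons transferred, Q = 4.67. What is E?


E = E0 - (RT/nF) * ln(Q)
E = 0.17 - (8.314 * 298 / (2 * 96485)) * ln(4.67)
E = 0.1502 V

0.1502 V


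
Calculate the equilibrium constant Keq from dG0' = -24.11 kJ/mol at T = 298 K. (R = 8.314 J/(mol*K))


Keq = exp(-dG0 * 1000 / (R * T))
Keq = exp(-(-24.11) * 1000 / (8.314 * 298))
Keq = 16836.4499

16836.4499


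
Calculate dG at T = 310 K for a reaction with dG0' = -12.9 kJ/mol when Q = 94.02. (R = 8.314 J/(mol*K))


dG = dG0' + RT * ln(Q) / 1000
dG = -12.9 + 8.314 * 310 * ln(94.02) / 1000
dG = -1.1898 kJ/mol

-1.1898 kJ/mol


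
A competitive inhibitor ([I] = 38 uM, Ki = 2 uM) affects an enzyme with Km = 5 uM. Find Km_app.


Km_app = Km * (1 + [I]/Ki)
Km_app = 5 * (1 + 38/2)
Km_app = 100.0 uM

100.0 uM


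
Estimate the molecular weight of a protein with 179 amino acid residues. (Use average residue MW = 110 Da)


MW = n_residues * 110 Da
MW = 179 * 110
MW = 19690 Da

19690 Da


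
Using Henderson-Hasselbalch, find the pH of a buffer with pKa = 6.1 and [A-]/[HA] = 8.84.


pH = pKa + log10([A-]/[HA])
pH = 6.1 + log10(8.84)
pH = 7.0465

7.0465


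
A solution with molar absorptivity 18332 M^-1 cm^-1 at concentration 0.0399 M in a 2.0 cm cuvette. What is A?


A = epsilon * c * l
A = 18332 * 0.0399 * 2.0
A = 1462.8936

1462.8936


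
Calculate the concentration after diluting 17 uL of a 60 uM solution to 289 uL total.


C2 = C1 * V1 / V2
C2 = 60 * 17 / 289
C2 = 3.5294 uM

3.5294 uM


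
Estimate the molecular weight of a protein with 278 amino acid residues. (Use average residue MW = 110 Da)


MW = n_residues * 110 Da
MW = 278 * 110
MW = 30580 Da

30580 Da


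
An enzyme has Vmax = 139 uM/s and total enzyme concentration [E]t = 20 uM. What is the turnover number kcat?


kcat = Vmax / [E]t
kcat = 139 / 20
kcat = 6.95 s^-1

6.95 s^-1


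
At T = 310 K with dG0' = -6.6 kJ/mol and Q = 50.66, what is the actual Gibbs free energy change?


dG = dG0' + RT * ln(Q) / 1000
dG = -6.6 + 8.314 * 310 * ln(50.66) / 1000
dG = 3.5164 kJ/mol

3.5164 kJ/mol


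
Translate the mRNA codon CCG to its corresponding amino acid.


Standard genetic code lookup.
Codon CCG -> Pro

Pro


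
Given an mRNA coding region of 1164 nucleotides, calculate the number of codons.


codons = nucleotides / 3
codons = 1164 / 3 = 388

388


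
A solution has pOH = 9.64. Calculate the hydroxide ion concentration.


[OH-] = 10^(-pOH)
[OH-] = 10^(-9.64)
[OH-] = 2.291e-10 M

2.291e-10 M


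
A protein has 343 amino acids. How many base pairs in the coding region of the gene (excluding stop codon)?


Each amino acid = 1 codon = 3 bp
bp = 343 * 3 = 1029 bp

1029 bp


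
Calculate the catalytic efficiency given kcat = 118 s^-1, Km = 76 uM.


Catalytic efficiency = kcat / Km
= 118 / 76
= 1.5526 uM^-1*s^-1

1.5526 uM^-1*s^-1


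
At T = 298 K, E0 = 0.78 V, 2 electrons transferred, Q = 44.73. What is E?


E = E0 - (RT/nF) * ln(Q)
E = 0.78 - (8.314 * 298 / (2 * 96485)) * ln(44.73)
E = 0.7312 V

0.7312 V


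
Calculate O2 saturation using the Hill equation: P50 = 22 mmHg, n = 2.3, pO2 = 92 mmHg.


Y = pO2^n / (P50^n + pO2^n)
Y = 92^2.3 / (22^2.3 + 92^2.3)
Y = 96.41%

96.41%


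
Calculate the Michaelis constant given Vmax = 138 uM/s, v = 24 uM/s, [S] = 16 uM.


Km = [S] * (Vmax - v) / v
Km = 16 * (138 - 24) / 24
Km = 76.0 uM

76.0 uM


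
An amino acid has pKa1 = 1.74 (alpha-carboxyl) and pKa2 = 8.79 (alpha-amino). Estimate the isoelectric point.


pI = (pKa1 + pKa2) / 2
pI = (1.74 + 8.79) / 2
pI = 5.265

5.265


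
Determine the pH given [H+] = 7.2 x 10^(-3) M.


pH = -log10([H+])
pH = -log10(7.2 x 10^(-3))
pH = 2.1427

2.1427


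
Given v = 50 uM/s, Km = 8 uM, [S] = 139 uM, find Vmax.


Vmax = v * (Km + [S]) / [S]
Vmax = 50 * (8 + 139) / 139
Vmax = 52.8777 uM/s

52.8777 uM/s


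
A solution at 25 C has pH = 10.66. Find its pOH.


pOH = 14 - pH
pOH = 14 - 10.66
pOH = 3.34

3.34


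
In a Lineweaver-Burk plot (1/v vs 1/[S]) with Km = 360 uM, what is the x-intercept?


x-intercept = -1/Km
= -1/360
= -0.0028 1/uM

-0.0028 1/uM


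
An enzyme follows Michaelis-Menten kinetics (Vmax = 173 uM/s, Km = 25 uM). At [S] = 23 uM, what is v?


v = Vmax * [S] / (Km + [S])
v = 173 * 23 / (25 + 23)
v = 82.8958 uM/s

82.8958 uM/s


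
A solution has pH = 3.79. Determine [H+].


[H+] = 10^(-pH)
[H+] = 10^(-3.79)
[H+] = 1.622e-04 M

1.622e-04 M


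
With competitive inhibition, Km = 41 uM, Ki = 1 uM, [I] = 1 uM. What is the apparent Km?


Km_app = Km * (1 + [I]/Ki)
Km_app = 41 * (1 + 1/1)
Km_app = 82.0 uM

82.0 uM


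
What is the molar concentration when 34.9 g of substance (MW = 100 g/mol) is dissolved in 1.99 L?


C = (mass / MW) / volume
C = (34.9 / 100) / 1.99
C = 0.1754 M

0.1754 M


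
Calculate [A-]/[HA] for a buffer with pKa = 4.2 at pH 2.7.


[A-]/[HA] = 10^(pH - pKa)
= 10^(2.7 - 4.2)
= 0.0316

0.0316


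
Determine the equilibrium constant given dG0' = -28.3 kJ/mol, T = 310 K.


Keq = exp(-dG0 * 1000 / (R * T))
Keq = exp(-(-28.3) * 1000 / (8.314 * 310))
Keq = 58706.9288

58706.9288


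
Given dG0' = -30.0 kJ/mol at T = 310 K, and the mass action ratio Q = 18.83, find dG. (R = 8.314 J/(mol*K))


dG = dG0' + RT * ln(Q) / 1000
dG = -30.0 + 8.314 * 310 * ln(18.83) / 1000
dG = -22.4343 kJ/mol

-22.4343 kJ/mol


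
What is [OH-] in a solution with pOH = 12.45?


[OH-] = 10^(-pOH)
[OH-] = 10^(-12.45)
[OH-] = 3.548e-13 M

3.548e-13 M


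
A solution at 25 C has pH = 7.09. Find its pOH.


pOH = 14 - pH
pOH = 14 - 7.09
pOH = 6.91

6.91


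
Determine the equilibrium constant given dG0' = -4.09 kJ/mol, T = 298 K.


Keq = exp(-dG0 * 1000 / (R * T))
Keq = exp(-(-4.09) * 1000 / (8.314 * 298))
Keq = 5.2112

5.2112


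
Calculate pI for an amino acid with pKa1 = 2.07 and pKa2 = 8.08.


pI = (pKa1 + pKa2) / 2
pI = (2.07 + 8.08) / 2
pI = 5.075

5.075


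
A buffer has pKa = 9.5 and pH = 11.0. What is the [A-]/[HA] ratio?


[A-]/[HA] = 10^(pH - pKa)
= 10^(11.0 - 9.5)
= 31.6228

31.6228


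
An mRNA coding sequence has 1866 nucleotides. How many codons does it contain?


codons = nucleotides / 3
codons = 1866 / 3 = 622

622


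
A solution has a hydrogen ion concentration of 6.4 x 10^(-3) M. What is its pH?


pH = -log10([H+])
pH = -log10(6.4 x 10^(-3))
pH = 2.1938

2.1938


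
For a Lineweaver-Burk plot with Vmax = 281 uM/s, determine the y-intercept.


y-intercept = 1/Vmax
= 1/281
= 0.0036 s/uM

0.0036 s/uM


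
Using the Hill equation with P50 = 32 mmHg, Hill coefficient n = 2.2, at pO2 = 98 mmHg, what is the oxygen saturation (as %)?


Y = pO2^n / (P50^n + pO2^n)
Y = 98^2.2 / (32^2.2 + 98^2.2)
Y = 92.15%

92.15%


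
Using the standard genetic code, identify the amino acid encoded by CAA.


Standard genetic code lookup.
Codon CAA -> Gln

Gln


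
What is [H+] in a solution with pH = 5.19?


[H+] = 10^(-pH)
[H+] = 10^(-5.19)
[H+] = 6.457e-06 M

6.457e-06 M


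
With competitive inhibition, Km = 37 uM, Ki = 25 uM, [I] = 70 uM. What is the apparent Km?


Km_app = Km * (1 + [I]/Ki)
Km_app = 37 * (1 + 70/25)
Km_app = 140.6 uM

140.6 uM


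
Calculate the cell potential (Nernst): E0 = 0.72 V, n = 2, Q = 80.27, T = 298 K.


E = E0 - (RT/nF) * ln(Q)
E = 0.72 - (8.314 * 298 / (2 * 96485)) * ln(80.27)
E = 0.6637 V

0.6637 V


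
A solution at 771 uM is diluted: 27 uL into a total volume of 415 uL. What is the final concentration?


C2 = C1 * V1 / V2
C2 = 771 * 27 / 415
C2 = 50.1614 uM

50.1614 uM


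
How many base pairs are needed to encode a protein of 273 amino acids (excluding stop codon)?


Each amino acid = 1 codon = 3 bp
bp = 273 * 3 = 819 bp

819 bp


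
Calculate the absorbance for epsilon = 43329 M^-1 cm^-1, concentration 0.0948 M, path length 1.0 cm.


A = epsilon * c * l
A = 43329 * 0.0948 * 1.0
A = 4107.5892

4107.5892


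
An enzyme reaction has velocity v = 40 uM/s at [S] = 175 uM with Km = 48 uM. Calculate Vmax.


Vmax = v * (Km + [S]) / [S]
Vmax = 40 * (48 + 175) / 175
Vmax = 50.9714 uM/s

50.9714 uM/s


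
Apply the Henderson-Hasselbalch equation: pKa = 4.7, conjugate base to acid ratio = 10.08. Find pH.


pH = pKa + log10([A-]/[HA])
pH = 4.7 + log10(10.08)
pH = 5.7035

5.7035


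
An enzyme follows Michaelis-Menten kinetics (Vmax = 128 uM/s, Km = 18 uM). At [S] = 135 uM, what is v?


v = Vmax * [S] / (Km + [S])
v = 128 * 135 / (18 + 135)
v = 112.9412 uM/s

112.9412 uM/s


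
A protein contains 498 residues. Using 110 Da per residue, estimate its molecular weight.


MW = n_residues * 110 Da
MW = 498 * 110
MW = 54780 Da

54780 Da


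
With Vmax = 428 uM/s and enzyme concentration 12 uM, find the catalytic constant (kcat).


kcat = Vmax / [E]t
kcat = 428 / 12
kcat = 35.6667 s^-1

35.6667 s^-1


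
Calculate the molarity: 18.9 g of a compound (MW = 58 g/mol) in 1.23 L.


C = (mass / MW) / volume
C = (18.9 / 58) / 1.23
C = 0.2649 M

0.2649 M


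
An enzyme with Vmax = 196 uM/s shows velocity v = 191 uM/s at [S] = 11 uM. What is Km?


Km = [S] * (Vmax - v) / v
Km = 11 * (196 - 191) / 191
Km = 0.288 uM

0.288 uM


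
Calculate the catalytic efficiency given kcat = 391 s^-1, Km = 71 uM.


Catalytic efficiency = kcat / Km
= 391 / 71
= 5.507 uM^-1*s^-1

5.507 uM^-1*s^-1


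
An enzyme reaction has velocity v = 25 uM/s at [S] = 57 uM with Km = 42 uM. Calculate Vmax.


Vmax = v * (Km + [S]) / [S]
Vmax = 25 * (42 + 57) / 57
Vmax = 43.4211 uM/s

43.4211 uM/s


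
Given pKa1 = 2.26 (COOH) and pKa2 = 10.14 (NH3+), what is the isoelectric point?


pI = (pKa1 + pKa2) / 2
pI = (2.26 + 10.14) / 2
pI = 6.2

6.2


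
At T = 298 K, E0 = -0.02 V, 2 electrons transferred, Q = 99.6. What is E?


E = E0 - (RT/nF) * ln(Q)
E = -0.02 - (8.314 * 298 / (2 * 96485)) * ln(99.6)
E = -0.0791 V

-0.0791 V


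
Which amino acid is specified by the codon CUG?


Standard genetic code lookup.
Codon CUG -> Leu

Leu


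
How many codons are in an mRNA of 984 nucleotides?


codons = nucleotides / 3
codons = 984 / 3 = 328

328


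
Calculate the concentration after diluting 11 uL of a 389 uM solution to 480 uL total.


C2 = C1 * V1 / V2
C2 = 389 * 11 / 480
C2 = 8.9146 uM

8.9146 uM


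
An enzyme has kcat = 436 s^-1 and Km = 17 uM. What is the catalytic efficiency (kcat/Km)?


Catalytic efficiency = kcat / Km
= 436 / 17
= 25.6471 uM^-1*s^-1

25.6471 uM^-1*s^-1


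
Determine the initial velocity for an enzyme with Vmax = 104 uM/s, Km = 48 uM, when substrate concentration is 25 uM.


v = Vmax * [S] / (Km + [S])
v = 104 * 25 / (48 + 25)
v = 35.6164 uM/s

35.6164 uM/s


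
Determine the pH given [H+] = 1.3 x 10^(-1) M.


pH = -log10([H+])
pH = -log10(1.3 x 10^(-1))
pH = 0.8861

0.8861


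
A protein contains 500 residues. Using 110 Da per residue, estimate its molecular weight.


MW = n_residues * 110 Da
MW = 500 * 110
MW = 55000 Da

55000 Da


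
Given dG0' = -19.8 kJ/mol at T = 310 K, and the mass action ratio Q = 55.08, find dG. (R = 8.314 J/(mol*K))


dG = dG0' + RT * ln(Q) / 1000
dG = -19.8 + 8.314 * 310 * ln(55.08) / 1000
dG = -9.468 kJ/mol

-9.468 kJ/mol


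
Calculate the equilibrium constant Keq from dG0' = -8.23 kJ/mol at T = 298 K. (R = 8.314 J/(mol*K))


Keq = exp(-dG0 * 1000 / (R * T))
Keq = exp(-(-8.23) * 1000 / (8.314 * 298))
Keq = 27.7102

27.7102


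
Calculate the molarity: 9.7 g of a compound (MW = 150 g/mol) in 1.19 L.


C = (mass / MW) / volume
C = (9.7 / 150) / 1.19
C = 0.0543 M

0.0543 M


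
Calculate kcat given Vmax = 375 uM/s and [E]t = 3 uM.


kcat = Vmax / [E]t
kcat = 375 / 3
kcat = 125.0 s^-1

125.0 s^-1


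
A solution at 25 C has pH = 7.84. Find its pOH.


pOH = 14 - pH
pOH = 14 - 7.84
pOH = 6.16

6.16


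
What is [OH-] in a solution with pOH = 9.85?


[OH-] = 10^(-pOH)
[OH-] = 10^(-9.85)
[OH-] = 1.413e-10 M

1.413e-10 M


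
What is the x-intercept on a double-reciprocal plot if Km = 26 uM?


x-intercept = -1/Km
= -1/26
= -0.0385 1/uM

-0.0385 1/uM


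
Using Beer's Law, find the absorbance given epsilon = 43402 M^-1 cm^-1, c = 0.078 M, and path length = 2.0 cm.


A = epsilon * c * l
A = 43402 * 0.078 * 2.0
A = 6770.712

6770.712


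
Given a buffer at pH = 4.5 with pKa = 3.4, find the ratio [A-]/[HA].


[A-]/[HA] = 10^(pH - pKa)
= 10^(4.5 - 3.4)
= 12.5893

12.5893


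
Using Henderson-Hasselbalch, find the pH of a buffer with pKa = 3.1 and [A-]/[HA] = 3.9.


pH = pKa + log10([A-]/[HA])
pH = 3.1 + log10(3.9)
pH = 3.6911

3.6911


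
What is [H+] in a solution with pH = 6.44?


[H+] = 10^(-pH)
[H+] = 10^(-6.44)
[H+] = 3.631e-07 M

3.631e-07 M


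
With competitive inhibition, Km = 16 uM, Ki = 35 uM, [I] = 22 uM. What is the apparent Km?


Km_app = Km * (1 + [I]/Ki)
Km_app = 16 * (1 + 22/35)
Km_app = 26.0571 uM

26.0571 uM


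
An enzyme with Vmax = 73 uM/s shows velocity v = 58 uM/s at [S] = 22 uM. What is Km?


Km = [S] * (Vmax - v) / v
Km = 22 * (73 - 58) / 58
Km = 5.6897 uM

5.6897 uM


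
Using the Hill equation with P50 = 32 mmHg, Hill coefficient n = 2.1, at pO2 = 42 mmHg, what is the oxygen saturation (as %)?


Y = pO2^n / (P50^n + pO2^n)
Y = 42^2.1 / (32^2.1 + 42^2.1)
Y = 63.9%

63.9%


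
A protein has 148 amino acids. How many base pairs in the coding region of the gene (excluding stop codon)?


Each amino acid = 1 codon = 3 bp
bp = 148 * 3 = 444 bp

444 bp


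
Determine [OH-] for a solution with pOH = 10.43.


[OH-] = 10^(-pOH)
[OH-] = 10^(-10.43)
[OH-] = 3.715e-11 M

3.715e-11 M


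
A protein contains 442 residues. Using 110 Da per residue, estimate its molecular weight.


MW = n_residues * 110 Da
MW = 442 * 110
MW = 48620 Da

48620 Da


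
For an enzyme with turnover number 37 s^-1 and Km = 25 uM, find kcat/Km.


Catalytic efficiency = kcat / Km
= 37 / 25
= 1.48 uM^-1*s^-1

1.48 uM^-1*s^-1


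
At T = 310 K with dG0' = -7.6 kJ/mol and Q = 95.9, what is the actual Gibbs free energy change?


dG = dG0' + RT * ln(Q) / 1000
dG = -7.6 + 8.314 * 310 * ln(95.9) / 1000
dG = 4.1612 kJ/mol

4.1612 kJ/mol


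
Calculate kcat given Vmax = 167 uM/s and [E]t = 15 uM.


kcat = Vmax / [E]t
kcat = 167 / 15
kcat = 11.1333 s^-1

11.1333 s^-1


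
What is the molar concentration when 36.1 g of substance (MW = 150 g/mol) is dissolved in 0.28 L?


C = (mass / MW) / volume
C = (36.1 / 150) / 0.28
C = 0.8595 M

0.8595 M


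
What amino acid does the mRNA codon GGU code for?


Standard genetic code lookup.
Codon GGU -> Gly

Gly


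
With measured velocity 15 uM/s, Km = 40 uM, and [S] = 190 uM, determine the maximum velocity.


Vmax = v * (Km + [S]) / [S]
Vmax = 15 * (40 + 190) / 190
Vmax = 18.1579 uM/s

18.1579 uM/s


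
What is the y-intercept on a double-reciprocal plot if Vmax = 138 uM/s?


y-intercept = 1/Vmax
= 1/138
= 0.0072 s/uM

0.0072 s/uM


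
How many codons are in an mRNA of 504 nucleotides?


codons = nucleotides / 3
codons = 504 / 3 = 168

168


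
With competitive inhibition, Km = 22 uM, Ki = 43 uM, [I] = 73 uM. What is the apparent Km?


Km_app = Km * (1 + [I]/Ki)
Km_app = 22 * (1 + 73/43)
Km_app = 59.3488 uM

59.3488 uM


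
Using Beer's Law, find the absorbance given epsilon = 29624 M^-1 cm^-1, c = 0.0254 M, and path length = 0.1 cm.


A = epsilon * c * l
A = 29624 * 0.0254 * 0.1
A = 75.245

75.245


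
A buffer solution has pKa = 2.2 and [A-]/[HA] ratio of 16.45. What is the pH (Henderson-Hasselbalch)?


pH = pKa + log10([A-]/[HA])
pH = 2.2 + log10(16.45)
pH = 3.4162

3.4162


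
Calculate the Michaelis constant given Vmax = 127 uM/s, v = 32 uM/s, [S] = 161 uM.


Km = [S] * (Vmax - v) / v
Km = 161 * (127 - 32) / 32
Km = 477.9688 uM

477.9688 uM


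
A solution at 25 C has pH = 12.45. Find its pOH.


pOH = 14 - pH
pOH = 14 - 12.45
pOH = 1.55

1.55


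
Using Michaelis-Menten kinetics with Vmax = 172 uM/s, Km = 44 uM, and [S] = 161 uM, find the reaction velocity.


v = Vmax * [S] / (Km + [S])
v = 172 * 161 / (44 + 161)
v = 135.0829 uM/s

135.0829 uM/s


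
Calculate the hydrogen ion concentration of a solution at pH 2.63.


[H+] = 10^(-pH)
[H+] = 10^(-2.63)
[H+] = 0.0023 M

0.0023 M


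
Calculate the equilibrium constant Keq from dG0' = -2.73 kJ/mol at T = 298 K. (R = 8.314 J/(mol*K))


Keq = exp(-dG0 * 1000 / (R * T))
Keq = exp(-(-2.73) * 1000 / (8.314 * 298))
Keq = 3.0098

3.0098


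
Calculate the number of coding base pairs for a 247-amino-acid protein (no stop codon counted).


Each amino acid = 1 codon = 3 bp
bp = 247 * 3 = 741 bp

741 bp


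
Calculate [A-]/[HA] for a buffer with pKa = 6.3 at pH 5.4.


[A-]/[HA] = 10^(pH - pKa)
= 10^(5.4 - 6.3)
= 0.1259

0.1259


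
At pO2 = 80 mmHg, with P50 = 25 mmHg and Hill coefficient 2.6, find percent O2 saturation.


Y = pO2^n / (P50^n + pO2^n)
Y = 80^2.6 / (25^2.6 + 80^2.6)
Y = 95.37%

95.37%


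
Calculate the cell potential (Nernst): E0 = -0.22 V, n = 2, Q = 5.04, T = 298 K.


E = E0 - (RT/nF) * ln(Q)
E = -0.22 - (8.314 * 298 / (2 * 96485)) * ln(5.04)
E = -0.2408 V

-0.2408 V


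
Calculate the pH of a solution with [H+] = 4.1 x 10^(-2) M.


pH = -log10([H+])
pH = -log10(4.1 x 10^(-2))
pH = 1.3872

1.3872


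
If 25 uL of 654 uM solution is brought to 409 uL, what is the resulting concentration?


C2 = C1 * V1 / V2
C2 = 654 * 25 / 409
C2 = 39.9756 uM

39.9756 uM


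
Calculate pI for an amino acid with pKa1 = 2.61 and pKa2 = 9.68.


pI = (pKa1 + pKa2) / 2
pI = (2.61 + 9.68) / 2
pI = 6.145

6.145


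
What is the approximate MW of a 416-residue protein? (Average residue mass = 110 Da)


MW = n_residues * 110 Da
MW = 416 * 110
MW = 45760 Da

45760 Da


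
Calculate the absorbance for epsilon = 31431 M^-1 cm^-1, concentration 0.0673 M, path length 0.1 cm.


A = epsilon * c * l
A = 31431 * 0.0673 * 0.1
A = 211.5306

211.5306


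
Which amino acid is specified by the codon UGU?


Standard genetic code lookup.
Codon UGU -> Cys

Cys


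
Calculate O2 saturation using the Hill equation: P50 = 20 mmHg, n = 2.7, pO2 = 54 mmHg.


Y = pO2^n / (P50^n + pO2^n)
Y = 54^2.7 / (20^2.7 + 54^2.7)
Y = 93.59%

93.59%


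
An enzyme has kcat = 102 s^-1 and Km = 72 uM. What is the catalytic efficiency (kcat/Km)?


Catalytic efficiency = kcat / Km
= 102 / 72
= 1.4167 uM^-1*s^-1

1.4167 uM^-1*s^-1


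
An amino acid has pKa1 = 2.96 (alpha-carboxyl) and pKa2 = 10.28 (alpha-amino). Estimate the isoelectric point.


pI = (pKa1 + pKa2) / 2
pI = (2.96 + 10.28) / 2
pI = 6.62

6.62


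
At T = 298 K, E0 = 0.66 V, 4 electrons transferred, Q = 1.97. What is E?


E = E0 - (RT/nF) * ln(Q)
E = 0.66 - (8.314 * 298 / (4 * 96485)) * ln(1.97)
E = 0.6556 V

0.6556 V


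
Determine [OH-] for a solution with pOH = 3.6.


[OH-] = 10^(-pOH)
[OH-] = 10^(-3.6)
[OH-] = 2.512e-04 M

2.512e-04 M


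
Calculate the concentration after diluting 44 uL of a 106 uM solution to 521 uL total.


C2 = C1 * V1 / V2
C2 = 106 * 44 / 521
C2 = 8.952 uM

8.952 uM


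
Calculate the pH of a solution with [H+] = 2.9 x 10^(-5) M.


pH = -log10([H+])
pH = -log10(2.9 x 10^(-5))
pH = 4.5376

4.5376


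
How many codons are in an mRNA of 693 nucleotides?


codons = nucleotides / 3
codons = 693 / 3 = 231

231


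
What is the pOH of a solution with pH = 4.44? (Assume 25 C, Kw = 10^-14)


pOH = 14 - pH
pOH = 14 - 4.44
pOH = 9.56

9.56


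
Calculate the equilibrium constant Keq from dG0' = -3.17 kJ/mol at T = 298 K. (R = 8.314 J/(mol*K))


Keq = exp(-dG0 * 1000 / (R * T))
Keq = exp(-(-3.17) * 1000 / (8.314 * 298))
Keq = 3.5948

3.5948


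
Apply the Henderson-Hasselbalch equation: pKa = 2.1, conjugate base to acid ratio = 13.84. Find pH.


pH = pKa + log10([A-]/[HA])
pH = 2.1 + log10(13.84)
pH = 3.2411

3.2411


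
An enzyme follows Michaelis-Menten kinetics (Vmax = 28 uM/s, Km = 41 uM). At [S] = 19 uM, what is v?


v = Vmax * [S] / (Km + [S])
v = 28 * 19 / (41 + 19)
v = 8.8667 uM/s

8.8667 uM/s


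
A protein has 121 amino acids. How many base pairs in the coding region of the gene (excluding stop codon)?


Each amino acid = 1 codon = 3 bp
bp = 121 * 3 = 363 bp

363 bp


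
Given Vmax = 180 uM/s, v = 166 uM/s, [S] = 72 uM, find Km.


Km = [S] * (Vmax - v) / v
Km = 72 * (180 - 166) / 166
Km = 6.0723 uM

6.0723 uM


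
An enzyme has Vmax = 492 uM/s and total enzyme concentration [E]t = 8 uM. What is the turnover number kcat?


kcat = Vmax / [E]t
kcat = 492 / 8
kcat = 61.5 s^-1

61.5 s^-1


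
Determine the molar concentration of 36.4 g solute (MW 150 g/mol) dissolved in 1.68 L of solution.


C = (mass / MW) / volume
C = (36.4 / 150) / 1.68
C = 0.1444 M

0.1444 M


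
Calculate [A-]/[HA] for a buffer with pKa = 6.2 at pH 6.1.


[A-]/[HA] = 10^(pH - pKa)
= 10^(6.1 - 6.2)
= 0.7943

0.7943
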